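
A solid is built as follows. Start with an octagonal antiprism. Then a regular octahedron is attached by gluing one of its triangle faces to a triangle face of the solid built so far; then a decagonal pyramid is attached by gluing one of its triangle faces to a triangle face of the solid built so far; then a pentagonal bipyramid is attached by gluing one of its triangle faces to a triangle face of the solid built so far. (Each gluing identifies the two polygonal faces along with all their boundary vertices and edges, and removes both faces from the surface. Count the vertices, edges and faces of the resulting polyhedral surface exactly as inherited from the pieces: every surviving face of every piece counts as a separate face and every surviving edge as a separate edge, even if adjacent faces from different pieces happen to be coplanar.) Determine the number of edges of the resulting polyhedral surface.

70

An octagonal antiprism: V=16, E=32, F=18.
Attach a regular octahedron (V=6, E=12, F=8) along a 3-gon: merge 3 vertices and 3 edges, delete both glued faces → V=19, E=41, F=24.
Attach a decagonal pyramid (V=11, E=20, F=11) along a 3-gon: merge 3 vertices and 3 edges, delete both glued faces → V=27, E=58, F=33.
Attach a pentagonal bipyramid (V=7, E=15, F=10) along a 3-gon: merge 3 vertices and 3 edges, delete both glued faces → V=31, E=70, F=41.
Check: V − E + F = 31 − 70 + 41 = 2.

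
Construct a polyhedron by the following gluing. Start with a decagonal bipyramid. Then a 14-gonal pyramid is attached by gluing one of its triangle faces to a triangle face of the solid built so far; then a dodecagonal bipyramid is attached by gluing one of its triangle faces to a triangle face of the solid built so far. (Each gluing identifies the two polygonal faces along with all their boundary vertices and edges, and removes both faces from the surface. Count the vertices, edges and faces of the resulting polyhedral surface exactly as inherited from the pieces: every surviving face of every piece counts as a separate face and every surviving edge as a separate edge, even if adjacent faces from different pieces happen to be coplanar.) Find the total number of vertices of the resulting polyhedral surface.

35

A decagonal bipyramid: V=12, E=30, F=20.
Attach a 14-gonal pyramid (V=15, E=28, F=15) along a 3-gon: merge 3 vertices and 3 edges, delete both glued faces → V=24, E=55, F=33.
Attach a dodecagonal bipyramid (V=14, E=36, F=24) along a 3-gon: merge 3 vertices and 3 edges, delete both glued faces → V=35, E=88, F=55.
Check: V − E + F = 35 − 88 + 55 = 2.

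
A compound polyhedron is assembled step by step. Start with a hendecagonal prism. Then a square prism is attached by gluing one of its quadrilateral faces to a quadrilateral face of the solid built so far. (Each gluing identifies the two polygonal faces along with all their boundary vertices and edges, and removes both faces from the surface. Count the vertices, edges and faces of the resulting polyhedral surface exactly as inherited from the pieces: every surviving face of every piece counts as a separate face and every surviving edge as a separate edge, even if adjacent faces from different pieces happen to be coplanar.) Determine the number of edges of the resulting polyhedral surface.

A hendecagonal prism: V=22, E=33, F=13.
Attach a square prism (V=8, E=12, F=6) along a 4-gon: merge 4 vertices and 4 edges, delete both glued faces → V=26, E=41, F=17.
Check: V − E + F = 26 − 41 + 17 = 2.

41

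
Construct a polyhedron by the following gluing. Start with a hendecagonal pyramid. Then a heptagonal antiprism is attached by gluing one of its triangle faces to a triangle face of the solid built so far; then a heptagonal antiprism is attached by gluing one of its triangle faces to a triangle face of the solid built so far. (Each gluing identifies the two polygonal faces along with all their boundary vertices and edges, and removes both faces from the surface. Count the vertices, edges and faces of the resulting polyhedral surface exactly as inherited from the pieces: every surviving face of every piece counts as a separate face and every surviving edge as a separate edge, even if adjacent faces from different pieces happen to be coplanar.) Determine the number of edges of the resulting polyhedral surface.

72

A hendecagonal pyramid: V=12, E=22, F=12.
Attach a heptagonal antiprism (V=14, E=28, F=16) along a 3-gon: merge 3 vertices and 3 edges, delete both glued faces → V=23, E=47, F=26.
Attach a heptagonal antiprism (V=14, E=28, F=16) along a 3-gon: merge 3 vertices and 3 edges, delete both glued faces → V=34, E=72, F=40.
Check: V − E + F = 34 − 72 + 40 = 2.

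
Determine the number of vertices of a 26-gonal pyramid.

27

A pyramid on an n-gon base has one n-gon and n triangles: V = 26 + 1 = 27, E = 2·26 = 52, F = 26 + 1 = 27.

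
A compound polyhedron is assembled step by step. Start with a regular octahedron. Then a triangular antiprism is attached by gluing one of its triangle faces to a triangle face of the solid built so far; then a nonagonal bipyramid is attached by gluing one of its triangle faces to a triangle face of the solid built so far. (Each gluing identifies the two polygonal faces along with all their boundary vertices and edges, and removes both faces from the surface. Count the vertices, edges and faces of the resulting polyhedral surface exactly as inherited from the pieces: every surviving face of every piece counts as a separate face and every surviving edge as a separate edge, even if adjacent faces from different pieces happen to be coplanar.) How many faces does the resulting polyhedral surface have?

30

A regular octahedron: V=6, E=12, F=8.
Attach a triangular antiprism (V=6, E=12, F=8) along a 3-gon: merge 3 vertices and 3 edges, delete both glued faces → V=9, E=21, F=14.
Attach a nonagonal bipyramid (V=11, E=27, F=18) along a 3-gon: merge 3 vertices and 3 edges, delete both glued faces → V=17, E=45, F=30.
Check: V − E + F = 17 − 45 + 30 = 2.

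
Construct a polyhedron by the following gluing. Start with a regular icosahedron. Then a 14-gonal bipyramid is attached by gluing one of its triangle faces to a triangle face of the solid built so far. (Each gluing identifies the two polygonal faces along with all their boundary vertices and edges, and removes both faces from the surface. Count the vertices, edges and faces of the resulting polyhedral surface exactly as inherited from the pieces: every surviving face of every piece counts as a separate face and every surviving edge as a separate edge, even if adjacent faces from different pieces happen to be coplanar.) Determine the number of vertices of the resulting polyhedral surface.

A regular icosahedron: V=12, E=30, F=20.
Attach a 14-gonal bipyramid (V=16, E=42, F=28) along a 3-gon: merge 3 vertices and 3 edges, delete both glued faces → V=25, E=69, F=46.
Check: V − E + F = 25 − 69 + 46 = 2.

25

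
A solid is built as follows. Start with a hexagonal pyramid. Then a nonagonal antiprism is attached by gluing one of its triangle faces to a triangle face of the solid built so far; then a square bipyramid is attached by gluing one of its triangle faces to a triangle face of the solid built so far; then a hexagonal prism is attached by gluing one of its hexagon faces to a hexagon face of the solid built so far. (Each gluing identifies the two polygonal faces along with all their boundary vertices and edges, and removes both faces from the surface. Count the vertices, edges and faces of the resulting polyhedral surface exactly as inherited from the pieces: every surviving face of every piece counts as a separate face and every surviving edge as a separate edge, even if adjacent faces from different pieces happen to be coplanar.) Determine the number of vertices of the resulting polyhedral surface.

A hexagonal pyramid: V=7, E=12, F=7.
Attach a nonagonal antiprism (V=18, E=36, F=20) along a 3-gon: merge 3 vertices and 3 edges, delete both glued faces → V=22, E=45, F=25.
Attach a square bipyramid (V=6, E=12, F=8) along a 3-gon: merge 3 vertices and 3 edges, delete both glued faces → V=25, E=54, F=31.
Attach a hexagonal prism (V=12, E=18, F=8) along a 6-gon: merge 6 vertices and 6 edges, delete both glued faces → V=31, E=66, F=37.
Check: V − E + F = 31 − 66 + 37 = 2.

31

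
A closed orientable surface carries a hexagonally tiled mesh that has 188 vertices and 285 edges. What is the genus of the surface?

2

Every face is a hexagon and each edge borders two faces, so 6F = 2·285, giving F = 95.
χ = V − E + F = 188 − 285 + 95 = -2.
For a closed orientable surface χ = 2 − 2g, so g = (2 − (-2))/2 = 2.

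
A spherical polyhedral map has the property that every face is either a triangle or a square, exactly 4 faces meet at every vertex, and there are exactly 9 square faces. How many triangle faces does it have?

8

Let x be the number of triangles; then F = 9 + x.
Edge–face incidences: 2E = 4·9 + 3·x = 36 + 3x.
Every vertex has degree 4, so 4V = 2E.
Euler: V − E + F = 2 ⇒ (2E)/4 − E + (9 + x) = 2.
Multiply by 8: 2·(2E) − 4·(2E) + 8·(9 + x) = 16, i.e. 72 + 8x − 2·(36 + 3x) = 16.
Collecting terms: 2x = 16, so x = 8.
Then 2E = 36 + 3·8 = 60, so E = 30, V = 2E/4 = 15, F = 9 + 8 = 17.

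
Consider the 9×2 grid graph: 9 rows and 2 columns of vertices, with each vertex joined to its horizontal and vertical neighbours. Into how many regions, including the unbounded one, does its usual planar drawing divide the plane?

9

The grid has V = 9·2 = 18 vertices and E = 9·1 + 2·8 = 25 edges.
F = 2 − V + E = 2 − 18 + 25 = 9.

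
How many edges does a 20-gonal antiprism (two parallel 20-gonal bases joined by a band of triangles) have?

An antiprism on an n-gon has two n-gon caps and 2n triangles: V = 2·20 = 40, E = 4·20 = 80, F = 2·20 + 2 = 42.
Check: V − E + F = 40 − 80 + 42 = 2.

80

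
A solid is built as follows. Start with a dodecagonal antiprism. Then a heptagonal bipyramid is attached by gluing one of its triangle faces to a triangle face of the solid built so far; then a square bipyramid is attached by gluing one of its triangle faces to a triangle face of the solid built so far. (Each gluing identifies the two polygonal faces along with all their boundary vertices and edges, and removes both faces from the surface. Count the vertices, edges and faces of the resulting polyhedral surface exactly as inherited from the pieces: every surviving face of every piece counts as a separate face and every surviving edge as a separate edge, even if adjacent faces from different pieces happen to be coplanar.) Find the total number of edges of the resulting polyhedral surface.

A dodecagonal antiprism: V=24, E=48, F=26.
Attach a heptagonal bipyramid (V=9, E=21, F=14) along a 3-gon: merge 3 vertices and 3 edges, delete both glued faces → V=30, E=66, F=38.
Attach a square bipyramid (V=6, E=12, F=8) along a 3-gon: merge 3 vertices and 3 edges, delete both glued faces → V=33, E=75, F=44.
Check: V − E + F = 33 − 75 + 44 = 2.

75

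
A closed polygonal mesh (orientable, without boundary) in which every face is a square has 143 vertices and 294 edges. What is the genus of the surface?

Every face is a square and each edge borders two faces, so 4F = 2·294, giving F = 147.
χ = V − E + F = 143 − 294 + 147 = -4.
For a closed orientable surface χ = 2 − 2g, so g = (2 − (-4))/2 = 3.

3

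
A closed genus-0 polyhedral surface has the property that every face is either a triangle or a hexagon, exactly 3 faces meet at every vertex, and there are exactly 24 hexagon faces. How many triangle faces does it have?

Let x be the number of triangles; then F = 24 + x.
Edge–face incidences: 2E = 6·24 + 3·x = 144 + 3x.
Every vertex has degree 3, so 3V = 2E.
Euler: V − E + F = 2 ⇒ (2E)/3 − E + (24 + x) = 2.
Multiply by 6: 2·(2E) − 3·(2E) + 6·(24 + x) = 12, i.e. 144 + 6x − (144 + 3x) = 12.
Collecting terms: 3x = 12, so x = 4.
Then 2E = 144 + 3·4 = 156, so E = 78, V = 2E/3 = 52, F = 24 + 4 = 28.

4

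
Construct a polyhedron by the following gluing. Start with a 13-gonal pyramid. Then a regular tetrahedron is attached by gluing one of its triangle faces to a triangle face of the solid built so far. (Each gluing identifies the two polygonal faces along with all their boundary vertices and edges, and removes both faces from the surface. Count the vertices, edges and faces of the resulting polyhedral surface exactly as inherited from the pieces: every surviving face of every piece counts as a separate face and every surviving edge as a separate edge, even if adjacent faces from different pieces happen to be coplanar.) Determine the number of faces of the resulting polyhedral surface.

16

A 13-gonal pyramid: V=14, E=26, F=14.
Attach a regular tetrahedron (V=4, E=6, F=4) along a 3-gon: merge 3 vertices and 3 edges, delete both glued faces → V=15, E=29, F=16.
Check: V − E + F = 15 − 29 + 16 = 2.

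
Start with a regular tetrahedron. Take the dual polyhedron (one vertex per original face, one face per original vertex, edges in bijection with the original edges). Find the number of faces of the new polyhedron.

The base solid has V = 4, E = 6, F = 4.
The dual swaps V and F and preserves E: V′ = F = 4, E′ = E = 6, F′ = V = 4.

4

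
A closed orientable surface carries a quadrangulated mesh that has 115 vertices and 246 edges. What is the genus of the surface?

Every face is a square and each edge borders two faces, so 4F = 2·246, giving F = 123.
χ = V − E + F = 115 − 246 + 123 = -8.
For a closed orientable surface χ = 2 − 2g, so g = (2 − (-8))/2 = 5.

5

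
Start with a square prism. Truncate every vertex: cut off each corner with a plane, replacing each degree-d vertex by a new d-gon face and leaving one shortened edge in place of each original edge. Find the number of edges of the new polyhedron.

The base solid has V = 8, E = 12, F = 6.
Truncation replaces each original edge-end by a new vertex, so V′ = 2E = 24.
Each original edge survives, and each old vertex of degree d contributes d new edges; summing degrees gives Σd = 2E, so E′ = E + 2E = 3E = 36.
Each original face survives and each original vertex becomes one new face: F′ = F + V = 14.

36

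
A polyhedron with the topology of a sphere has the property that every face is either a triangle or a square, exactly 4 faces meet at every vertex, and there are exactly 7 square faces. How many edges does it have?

26

Let x be the number of triangles; then F = 7 + x.
Edge–face incidences: 2E = 4·7 + 3·x = 28 + 3x.
Every vertex has degree 4, so 4V = 2E.
Euler: V − E + F = 2 ⇒ (2E)/4 − E + (7 + x) = 2.
Multiply by 8: 2·(2E) − 4·(2E) + 8·(7 + x) = 16, i.e. 56 + 8x − 2·(28 + 3x) = 16.
Collecting terms: 2x = 16, so x = 8.
Then 2E = 28 + 3·8 = 52, so E = 26, V = 2E/4 = 13, F = 7 + 8 = 15.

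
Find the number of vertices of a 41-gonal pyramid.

42

A pyramid on an n-gon base has one n-gon and n triangles: V = 41 + 1 = 42, E = 2·41 = 82, F = 41 + 1 = 42.
Check: V − E + F = 42 − 82 + 42 = 2.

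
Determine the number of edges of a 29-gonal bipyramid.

A bipyramid over an n-gon has 2n triangular faces and n + 2 vertices: V = 29 + 2 = 31, E = 3·29 = 87, F = 2·29 = 58.
Check: V − E + F = 31 − 87 + 58 = 2.

87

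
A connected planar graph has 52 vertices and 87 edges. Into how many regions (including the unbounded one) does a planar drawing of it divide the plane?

Euler's formula for a connected plane graph: V − E + F = 2, so F = 2 − 52 + 87 = 37.

37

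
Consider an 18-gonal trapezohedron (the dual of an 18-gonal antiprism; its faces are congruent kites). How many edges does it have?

The n-trapezohedron (dual of the n-antiprism) has V = 2·18 + 2 = 38, E = 4·18 = 72, F = 2·18 = 36.
Check: V − E + F = 38 − 72 + 36 = 2.

72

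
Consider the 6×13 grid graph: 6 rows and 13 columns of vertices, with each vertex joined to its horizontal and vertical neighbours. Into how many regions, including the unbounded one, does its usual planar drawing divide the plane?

61

The grid has V = 6·13 = 78 vertices and E = 6·12 + 13·5 = 137 edges.
F = 2 − V + E = 2 − 78 + 137 = 61.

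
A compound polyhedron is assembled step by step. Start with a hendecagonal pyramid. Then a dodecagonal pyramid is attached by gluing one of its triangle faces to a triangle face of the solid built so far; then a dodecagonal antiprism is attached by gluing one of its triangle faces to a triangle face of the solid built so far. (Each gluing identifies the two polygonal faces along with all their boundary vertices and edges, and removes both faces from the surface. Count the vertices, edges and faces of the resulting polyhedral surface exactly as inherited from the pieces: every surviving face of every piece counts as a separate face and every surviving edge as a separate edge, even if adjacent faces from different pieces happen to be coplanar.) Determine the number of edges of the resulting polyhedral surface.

A hendecagonal pyramid: V=12, E=22, F=12.
Attach a dodecagonal pyramid (V=13, E=24, F=13) along a 3-gon: merge 3 vertices and 3 edges, delete both glued faces → V=22, E=43, F=23.
Attach a dodecagonal antiprism (V=24, E=48, F=26) along a 3-gon: merge 3 vertices and 3 edges, delete both glued faces → V=43, E=88, F=47.
Check: V − E + F = 43 − 88 + 47 = 2.

88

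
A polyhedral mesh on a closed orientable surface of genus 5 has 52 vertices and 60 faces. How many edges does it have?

For a closed orientable surface of genus 5, χ = 2 − 2·5 = -8.
E = V + F − (-8) = 52 + 60 − (-8) = 120.

120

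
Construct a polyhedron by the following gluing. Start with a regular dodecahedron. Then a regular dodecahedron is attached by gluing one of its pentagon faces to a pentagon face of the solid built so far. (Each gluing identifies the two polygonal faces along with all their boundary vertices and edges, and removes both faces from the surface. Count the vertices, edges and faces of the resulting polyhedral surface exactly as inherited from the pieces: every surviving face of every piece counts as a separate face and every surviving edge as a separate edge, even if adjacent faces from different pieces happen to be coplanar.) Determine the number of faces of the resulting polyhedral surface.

22

A regular dodecahedron: V=20, E=30, F=12.
Attach a regular dodecahedron (V=20, E=30, F=12) along a 5-gon: merge 5 vertices and 5 edges, delete both glued faces → V=35, E=55, F=22.
Check: V − E + F = 35 − 55 + 22 = 2.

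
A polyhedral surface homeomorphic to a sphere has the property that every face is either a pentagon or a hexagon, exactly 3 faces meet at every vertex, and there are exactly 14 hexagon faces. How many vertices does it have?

48

Let x be the number of pentagons; then F = 14 + x.
Edge–face incidences: 2E = 6·14 + 5·x = 84 + 5x.
Every vertex has degree 3, so 3V = 2E.
Euler: V − E + F = 2 ⇒ (2E)/3 − E + (14 + x) = 2.
Multiply by 6: 2·(2E) − 3·(2E) + 6·(14 + x) = 12, i.e. 84 + 6x − (84 + 5x) = 12.
Collecting terms: x = 12.
Then 2E = 84 + 5·12 = 144, so E = 72, V = 2E/3 = 48, F = 14 + 12 = 26.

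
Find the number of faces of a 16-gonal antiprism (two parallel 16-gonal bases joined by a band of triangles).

34

An antiprism on an n-gon has two n-gon caps and 2n triangles: V = 2·16 = 32, E = 4·16 = 64, F = 2·16 + 2 = 34.
Check: V − E + F = 32 − 64 + 34 = 2.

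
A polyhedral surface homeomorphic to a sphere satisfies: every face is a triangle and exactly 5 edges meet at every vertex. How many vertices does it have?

12

Each face has 3 edges and each edge borders two faces, so 2E = 3F.
Each vertex has degree 5, so 5V = 2E and hence V = 3F/5.
Euler: V − E + F = 2 ⇒ (3F/5) − (3F/2) + F = 2.
Multiply by 10: (6 − 15 + 10)F = 20, i.e. 1F = 20.
So F = 20, E = 3·20/2 = 30, V = 3·20/5 = 12.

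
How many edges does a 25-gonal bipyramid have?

A bipyramid over an n-gon has 2n triangular faces and n + 2 vertices: V = 25 + 2 = 27, E = 3·25 = 75, F = 2·25 = 50.
Check: V − E + F = 27 − 75 + 50 = 2.

75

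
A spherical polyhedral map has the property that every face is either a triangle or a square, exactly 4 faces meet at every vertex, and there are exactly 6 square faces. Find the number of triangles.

8

Let x be the number of triangles; then F = 6 + x.
Edge–face incidences: 2E = 4·6 + 3·x = 24 + 3x.
Every vertex has degree 4, so 4V = 2E.
Euler: V − E + F = 2 ⇒ (2E)/4 − E + (6 + x) = 2.
Multiply by 8: 2·(2E) − 4·(2E) + 8·(6 + x) = 16, i.e. 48 + 8x − 2·(24 + 3x) = 16.
Collecting terms: 2x = 16, so x = 8.
Then 2E = 24 + 3·8 = 48, so E = 24, V = 2E/4 = 12, F = 6 + 8 = 14.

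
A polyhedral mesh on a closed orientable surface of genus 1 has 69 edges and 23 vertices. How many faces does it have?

46

For a closed orientable surface of genus 1, χ = 2 − 2·1 = 0.
F = 0 − V + E = 0 − 23 + 69 = 46.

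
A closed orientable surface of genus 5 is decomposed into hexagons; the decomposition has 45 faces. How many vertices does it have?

82

χ = 2 − 2·5 = -8, and every face is a hexagon so 6F = 2E.
E = 6·45/2 = 135. Then V = -8 + E − F = -8 + 135 − 45 = 82.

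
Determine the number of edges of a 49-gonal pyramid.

A pyramid on an n-gon base has one n-gon and n triangles: V = 49 + 1 = 50, E = 2·49 = 98, F = 49 + 1 = 50.

98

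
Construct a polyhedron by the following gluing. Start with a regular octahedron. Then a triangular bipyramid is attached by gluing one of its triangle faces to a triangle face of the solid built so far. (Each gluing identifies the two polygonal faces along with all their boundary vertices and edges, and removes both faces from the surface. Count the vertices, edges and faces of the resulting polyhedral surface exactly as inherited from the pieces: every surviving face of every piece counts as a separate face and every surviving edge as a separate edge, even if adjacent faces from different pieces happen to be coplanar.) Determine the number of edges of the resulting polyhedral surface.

18

A regular octahedron: V=6, E=12, F=8.
Attach a triangular bipyramid (V=5, E=9, F=6) along a 3-gon: merge 3 vertices and 3 edges, delete both glued faces → V=8, E=18, F=12.
Check: V − E + F = 8 − 18 + 12 = 2.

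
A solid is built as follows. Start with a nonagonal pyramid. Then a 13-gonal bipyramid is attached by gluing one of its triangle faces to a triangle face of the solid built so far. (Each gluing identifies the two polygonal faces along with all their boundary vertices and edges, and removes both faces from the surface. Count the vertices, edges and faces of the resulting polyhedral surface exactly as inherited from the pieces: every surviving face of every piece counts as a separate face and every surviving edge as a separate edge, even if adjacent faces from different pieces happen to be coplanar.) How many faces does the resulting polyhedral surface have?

A nonagonal pyramid: V=10, E=18, F=10.
Attach a 13-gonal bipyramid (V=15, E=39, F=26) along a 3-gon: merge 3 vertices and 3 edges, delete both glued faces → V=22, E=54, F=34.
Check: V − E + F = 22 − 54 + 34 = 2.

34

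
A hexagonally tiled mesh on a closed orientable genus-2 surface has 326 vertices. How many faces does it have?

χ = 2 − 2·2 = -2, and every face is a hexagon so 6F = 2E.
V − E + F = -2 with E = 6F/2 gives 326 − (6/2 − 1)·F = -2, so F = 164 and E = 492.

164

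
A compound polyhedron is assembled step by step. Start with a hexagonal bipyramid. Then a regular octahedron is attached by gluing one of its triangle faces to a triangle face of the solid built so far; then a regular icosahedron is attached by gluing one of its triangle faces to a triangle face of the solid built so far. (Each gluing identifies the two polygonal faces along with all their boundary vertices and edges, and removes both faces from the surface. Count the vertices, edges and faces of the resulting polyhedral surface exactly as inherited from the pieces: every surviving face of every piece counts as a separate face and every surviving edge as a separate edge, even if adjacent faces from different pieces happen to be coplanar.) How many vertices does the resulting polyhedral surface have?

20

A hexagonal bipyramid: V=8, E=18, F=12.
Attach a regular octahedron (V=6, E=12, F=8) along a 3-gon: merge 3 vertices and 3 edges, delete both glued faces → V=11, E=27, F=18.
Attach a regular icosahedron (V=12, E=30, F=20) along a 3-gon: merge 3 vertices and 3 edges, delete both glued faces → V=20, E=54, F=36.
Check: V − E + F = 20 − 54 + 36 = 2.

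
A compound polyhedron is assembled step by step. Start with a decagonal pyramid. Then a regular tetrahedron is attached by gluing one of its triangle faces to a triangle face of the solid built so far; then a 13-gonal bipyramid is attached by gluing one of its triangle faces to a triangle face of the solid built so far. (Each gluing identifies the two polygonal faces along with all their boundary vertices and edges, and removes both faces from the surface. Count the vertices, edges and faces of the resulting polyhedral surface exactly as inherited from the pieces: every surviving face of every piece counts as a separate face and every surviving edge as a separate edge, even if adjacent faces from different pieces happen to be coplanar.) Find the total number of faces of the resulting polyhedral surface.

37

A decagonal pyramid: V=11, E=20, F=11.
Attach a regular tetrahedron (V=4, E=6, F=4) along a 3-gon: merge 3 vertices and 3 edges, delete both glued faces → V=12, E=23, F=13.
Attach a 13-gonal bipyramid (V=15, E=39, F=26) along a 3-gon: merge 3 vertices and 3 edges, delete both glued faces → V=24, E=59, F=37.
Check: V − E + F = 24 − 59 + 37 = 2.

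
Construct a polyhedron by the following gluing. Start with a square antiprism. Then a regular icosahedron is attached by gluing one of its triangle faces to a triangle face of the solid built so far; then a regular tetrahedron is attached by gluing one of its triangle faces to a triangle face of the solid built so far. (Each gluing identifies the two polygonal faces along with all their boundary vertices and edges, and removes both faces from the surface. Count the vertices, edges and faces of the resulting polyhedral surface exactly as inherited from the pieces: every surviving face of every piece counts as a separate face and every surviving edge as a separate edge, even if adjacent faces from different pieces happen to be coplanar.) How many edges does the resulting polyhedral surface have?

A square antiprism: V=8, E=16, F=10.
Attach a regular icosahedron (V=12, E=30, F=20) along a 3-gon: merge 3 vertices and 3 edges, delete both glued faces → V=17, E=43, F=28.
Attach a regular tetrahedron (V=4, E=6, F=4) along a 3-gon: merge 3 vertices and 3 edges, delete both glued faces → V=18, E=46, F=30.
Check: V − E + F = 18 − 46 + 30 = 2.

46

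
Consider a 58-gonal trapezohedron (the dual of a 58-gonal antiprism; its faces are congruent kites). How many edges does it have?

232

The n-trapezohedron (dual of the n-antiprism) has V = 2·58 + 2 = 118, E = 4·58 = 232, F = 2·58 = 116.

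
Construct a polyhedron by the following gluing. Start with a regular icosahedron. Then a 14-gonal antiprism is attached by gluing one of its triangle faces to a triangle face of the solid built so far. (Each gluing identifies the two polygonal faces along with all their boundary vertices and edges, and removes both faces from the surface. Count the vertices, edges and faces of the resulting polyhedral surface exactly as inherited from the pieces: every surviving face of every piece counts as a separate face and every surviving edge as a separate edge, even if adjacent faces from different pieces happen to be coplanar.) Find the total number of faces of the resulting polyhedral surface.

48

A regular icosahedron: V=12, E=30, F=20.
Attach a 14-gonal antiprism (V=28, E=56, F=30) along a 3-gon: merge 3 vertices and 3 edges, delete both glued faces → V=37, E=83, F=48.
Check: V − E + F = 37 − 83 + 48 = 2.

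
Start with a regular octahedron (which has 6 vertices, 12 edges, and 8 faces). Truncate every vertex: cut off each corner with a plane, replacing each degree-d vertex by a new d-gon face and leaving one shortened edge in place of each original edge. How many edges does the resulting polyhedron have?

36

Truncation replaces each original edge-end by a new vertex, so V′ = 2E = 24.
Each original edge survives, and each old vertex of degree d contributes d new edges; summing degrees gives Σd = 2E, so E′ = E + 2E = 3E = 36.
Each original face survives and each original vertex becomes one new face: F′ = F + V = 14.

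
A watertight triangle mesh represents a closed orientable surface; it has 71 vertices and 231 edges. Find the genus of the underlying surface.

Every face is a triangle and each edge borders two faces, so 3F = 2·231, giving F = 154.
χ = V − E + F = 71 − 231 + 154 = -6.
For a closed orientable surface χ = 2 − 2g, so g = (2 − (-6))/2 = 4.

4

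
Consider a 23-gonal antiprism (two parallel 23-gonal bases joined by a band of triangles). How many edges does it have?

92

An antiprism on an n-gon has two n-gon caps and 2n triangles: V = 2·23 = 46, E = 4·23 = 92, F = 2·23 + 2 = 48.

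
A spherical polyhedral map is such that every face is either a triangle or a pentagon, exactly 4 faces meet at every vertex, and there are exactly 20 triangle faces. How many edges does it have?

Let x be the number of pentagons; then F = 20 + x.
Edge–face incidences: 2E = 3·20 + 5·x = 60 + 5x.
Every vertex has degree 4, so 4V = 2E.
Euler: V − E + F = 2 ⇒ (2E)/4 − E + (20 + x) = 2.
Multiply by 8: 2·(2E) − 4·(2E) + 8·(20 + x) = 16, i.e. 160 + 8x − 2·(60 + 5x) = 16.
Collecting terms: −2x + 40 = 16, so −2x = −24, so x = 12.
Then 2E = 60 + 5·12 = 120, so E = 60, V = 2E/4 = 30, F = 20 + 12 = 32.

60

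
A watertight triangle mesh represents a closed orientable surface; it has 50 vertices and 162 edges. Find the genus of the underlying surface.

Every face is a triangle and each edge borders two faces, so 3F = 2·162, giving F = 108.
χ = V − E + F = 50 − 162 + 108 = -4.
For a closed orientable surface χ = 2 − 2g, so g = (2 − (-4))/2 = 3.

3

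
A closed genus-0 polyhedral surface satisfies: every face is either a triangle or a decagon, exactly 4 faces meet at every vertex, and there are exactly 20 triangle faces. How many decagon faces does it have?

Let x be the number of decagons; then F = 20 + x.
Edge–face incidences: 2E = 3·20 + 10·x = 60 + 10x.
Every vertex has degree 4, so 4V = 2E.
Euler: V − E + F = 2 ⇒ (2E)/4 − E + (20 + x) = 2.
Multiply by 8: 2·(2E) − 4·(2E) + 8·(20 + x) = 16, i.e. 160 + 8x − 2·(60 + 10x) = 16.
Collecting terms: −12x + 40 = 16, so −12x = −24, so x = 2.
Then 2E = 60 + 10·2 = 80, so E = 40, V = 2E/4 = 20, F = 20 + 2 = 22.

2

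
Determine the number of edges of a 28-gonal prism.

A prism on an n-gon has two n-gon bases and n rectangular sides: V = 2·28 = 56, E = 3·28 = 84, F = 28 + 2 = 30.

84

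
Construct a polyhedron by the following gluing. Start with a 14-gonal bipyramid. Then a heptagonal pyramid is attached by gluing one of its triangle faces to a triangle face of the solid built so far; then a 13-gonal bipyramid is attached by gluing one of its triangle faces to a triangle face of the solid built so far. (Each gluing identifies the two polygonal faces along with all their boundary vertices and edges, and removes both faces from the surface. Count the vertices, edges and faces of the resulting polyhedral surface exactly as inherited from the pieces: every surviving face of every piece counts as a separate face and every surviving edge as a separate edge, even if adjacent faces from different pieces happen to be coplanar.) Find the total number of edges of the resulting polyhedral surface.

A 14-gonal bipyramid: V=16, E=42, F=28.
Attach a heptagonal pyramid (V=8, E=14, F=8) along a 3-gon: merge 3 vertices and 3 edges, delete both glued faces → V=21, E=53, F=34.
Attach a 13-gonal bipyramid (V=15, E=39, F=26) along a 3-gon: merge 3 vertices and 3 edges, delete both glued faces → V=33, E=89, F=58.
Check: V − E + F = 33 − 89 + 58 = 2.

89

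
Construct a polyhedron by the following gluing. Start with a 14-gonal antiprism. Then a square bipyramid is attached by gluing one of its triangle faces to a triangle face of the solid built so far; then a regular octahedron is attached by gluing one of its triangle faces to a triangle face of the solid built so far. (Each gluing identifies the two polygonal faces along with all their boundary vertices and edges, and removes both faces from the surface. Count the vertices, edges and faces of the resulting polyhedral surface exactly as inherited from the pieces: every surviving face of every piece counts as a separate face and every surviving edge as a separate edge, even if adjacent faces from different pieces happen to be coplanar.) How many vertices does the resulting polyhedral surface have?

A 14-gonal antiprism: V=28, E=56, F=30.
Attach a square bipyramid (V=6, E=12, F=8) along a 3-gon: merge 3 vertices and 3 edges, delete both glued faces → V=31, E=65, F=36.
Attach a regular octahedron (V=6, E=12, F=8) along a 3-gon: merge 3 vertices and 3 edges, delete both glued faces → V=34, E=74, F=42.
Check: V − E + F = 34 − 74 + 42 = 2.

34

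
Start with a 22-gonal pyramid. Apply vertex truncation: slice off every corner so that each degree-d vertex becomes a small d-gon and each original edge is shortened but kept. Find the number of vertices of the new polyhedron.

88

The base solid has V = 23, E = 44, F = 23.
Truncation replaces each original edge-end by a new vertex, so V′ = 2E = 88.
Each original edge survives, and each old vertex of degree d contributes d new edges; summing degrees gives Σd = 2E, so E′ = E + 2E = 3E = 132.
Each original face survives and each original vertex becomes one new face: F′ = F + V = 46.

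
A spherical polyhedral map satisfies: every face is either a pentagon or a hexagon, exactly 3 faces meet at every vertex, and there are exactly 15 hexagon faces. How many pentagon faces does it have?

Let x be the number of pentagons; then F = 15 + x.
Edge–face incidences: 2E = 6·15 + 5·x = 90 + 5x.
Every vertex has degree 3, so 3V = 2E.
Euler: V − E + F = 2 ⇒ (2E)/3 − E + (15 + x) = 2.
Multiply by 6: 2·(2E) − 3·(2E) + 6·(15 + x) = 12, i.e. 90 + 6x − (90 + 5x) = 12.
Collecting terms: x = 12.
Then 2E = 90 + 5·12 = 150, so E = 75, V = 2E/3 = 50, F = 15 + 12 = 27.

12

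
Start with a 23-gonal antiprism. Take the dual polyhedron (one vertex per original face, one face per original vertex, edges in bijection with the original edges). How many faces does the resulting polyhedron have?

46

The base solid has V = 46, E = 92, F = 48.
The dual swaps V and F and preserves E: V′ = F = 48, E′ = E = 92, F′ = V = 46.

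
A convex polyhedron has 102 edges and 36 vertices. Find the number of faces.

68

Here V − E + F = 2.
F = 2 − V + E = 2 − 36 + 102 = 68.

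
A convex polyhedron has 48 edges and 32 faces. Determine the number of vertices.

18

Here V − E + F = 2.
V = 2 + E − F = 2 + 48 − 32 = 18.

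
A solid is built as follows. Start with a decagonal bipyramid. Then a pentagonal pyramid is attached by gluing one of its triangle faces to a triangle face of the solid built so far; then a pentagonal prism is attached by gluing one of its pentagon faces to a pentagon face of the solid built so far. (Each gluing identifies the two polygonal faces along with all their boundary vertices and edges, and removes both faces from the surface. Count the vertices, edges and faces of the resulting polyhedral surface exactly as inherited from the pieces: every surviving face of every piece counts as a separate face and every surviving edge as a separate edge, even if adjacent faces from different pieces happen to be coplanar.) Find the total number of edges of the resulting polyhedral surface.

A decagonal bipyramid: V=12, E=30, F=20.
Attach a pentagonal pyramid (V=6, E=10, F=6) along a 3-gon: merge 3 vertices and 3 edges, delete both glued faces → V=15, E=37, F=24.
Attach a pentagonal prism (V=10, E=15, F=7) along a 5-gon: merge 5 vertices and 5 edges, delete both glued faces → V=20, E=47, F=29.
Check: V − E + F = 20 − 47 + 29 = 2.

47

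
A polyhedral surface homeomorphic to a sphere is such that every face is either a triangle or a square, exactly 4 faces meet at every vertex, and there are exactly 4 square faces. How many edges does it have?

Let x be the number of triangles; then F = 4 + x.
Edge–face incidences: 2E = 4·4 + 3·x = 16 + 3x.
Every vertex has degree 4, so 4V = 2E.
Euler: V − E + F = 2 ⇒ (2E)/4 − E + (4 + x) = 2.
Multiply by 8: 2·(2E) − 4·(2E) + 8·(4 + x) = 16, i.e. 32 + 8x − 2·(16 + 3x) = 16.
Collecting terms: 2x = 16, so x = 8.
Then 2E = 16 + 3·8 = 40, so E = 20, V = 2E/4 = 10, F = 4 + 8 = 12.

20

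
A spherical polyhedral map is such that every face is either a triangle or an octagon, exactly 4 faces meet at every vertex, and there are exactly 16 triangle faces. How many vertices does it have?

16

Let x be the number of octagons; then F = 16 + x.
Edge–face incidences: 2E = 3·16 + 8·x = 48 + 8x.
Every vertex has degree 4, so 4V = 2E.
Euler: V − E + F = 2 ⇒ (2E)/4 − E + (16 + x) = 2.
Multiply by 8: 2·(2E) − 4·(2E) + 8·(16 + x) = 16, i.e. 128 + 8x − 2·(48 + 8x) = 16.
Collecting terms: −8x + 32 = 16, so −8x = −16, so x = 2.
Then 2E = 48 + 8·2 = 64, so E = 32, V = 2E/4 = 16, F = 16 + 2 = 18.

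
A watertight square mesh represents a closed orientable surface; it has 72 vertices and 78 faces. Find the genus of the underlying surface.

4

Every face is a square, so 2E = 4·78 = 312, giving E = 156.
χ = V − E + F = 72 − 156 + 78 = -6.
For a closed orientable surface χ = 2 − 2g, so g = (2 − (-6))/2 = 4.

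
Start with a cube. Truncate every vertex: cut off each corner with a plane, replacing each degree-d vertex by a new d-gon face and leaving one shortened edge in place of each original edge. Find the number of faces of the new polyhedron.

14

The base solid has V = 8, E = 12, F = 6.
Truncation replaces each original edge-end by a new vertex, so V′ = 2E = 24.
Each original edge survives, and each old vertex of degree d contributes d new edges; summing degrees gives Σd = 2E, so E′ = E + 2E = 3E = 36.
Each original face survives and each original vertex becomes one new face: F′ = F + V = 14.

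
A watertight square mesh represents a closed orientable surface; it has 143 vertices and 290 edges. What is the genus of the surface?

Every face is a square and each edge borders two faces, so 4F = 2·290, giving F = 145.
χ = V − E + F = 143 − 290 + 145 = -2.
For a closed orientable surface χ = 2 − 2g, so g = (2 − (-2))/2 = 2.

2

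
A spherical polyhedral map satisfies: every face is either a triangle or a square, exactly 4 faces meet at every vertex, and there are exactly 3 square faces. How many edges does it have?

18

Let x be the number of triangles; then F = 3 + x.
Edge–face incidences: 2E = 4·3 + 3·x = 12 + 3x.
Every vertex has degree 4, so 4V = 2E.
Euler: V − E + F = 2 ⇒ (2E)/4 − E + (3 + x) = 2.
Multiply by 8: 2·(2E) − 4·(2E) + 8·(3 + x) = 16, i.e. 24 + 8x − 2·(12 + 3x) = 16.
Collecting terms: 2x = 16, so x = 8.
Then 2E = 12 + 3·8 = 36, so E = 18, V = 2E/4 = 9, F = 3 + 8 = 11.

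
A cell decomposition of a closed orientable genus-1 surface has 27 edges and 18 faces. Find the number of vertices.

For a closed orientable surface of genus 1, χ = 2 − 2·1 = 0.
V = 0 + E − F = 0 + 27 − 18 = 9.

9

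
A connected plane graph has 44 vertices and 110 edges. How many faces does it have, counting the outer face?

68

Euler's formula for a connected plane graph: V − E + F = 2, so F = 2 − 44 + 110 = 68.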